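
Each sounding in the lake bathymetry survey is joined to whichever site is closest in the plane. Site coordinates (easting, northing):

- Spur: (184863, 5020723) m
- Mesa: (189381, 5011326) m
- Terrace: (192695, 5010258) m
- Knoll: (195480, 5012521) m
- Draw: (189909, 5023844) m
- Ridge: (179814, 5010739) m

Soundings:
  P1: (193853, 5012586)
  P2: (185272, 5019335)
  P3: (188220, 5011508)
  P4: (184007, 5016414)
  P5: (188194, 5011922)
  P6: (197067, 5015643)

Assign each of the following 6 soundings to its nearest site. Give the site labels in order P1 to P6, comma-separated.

Knoll, Spur, Mesa, Spur, Mesa, Knoll

P1 → Knoll (d²=2651354.00)
P2 → Spur (d²=2093825.00)
P3 → Mesa (d²=1381045.00)
P4 → Spur (d²=19300217.00)
P5 → Mesa (d²=1764185.00)
P6 → Knoll (d²=12265453.00)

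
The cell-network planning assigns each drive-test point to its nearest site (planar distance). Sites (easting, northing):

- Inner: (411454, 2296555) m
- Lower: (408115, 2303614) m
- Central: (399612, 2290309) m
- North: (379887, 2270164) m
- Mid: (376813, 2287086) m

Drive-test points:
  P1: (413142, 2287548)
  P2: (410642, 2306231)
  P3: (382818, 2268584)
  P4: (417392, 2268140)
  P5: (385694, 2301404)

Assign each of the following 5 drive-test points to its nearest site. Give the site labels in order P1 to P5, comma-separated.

P1 → Inner (d²=83975393.00)
P2 → Lower (d²=13234418.00)
P3 → North (d²=11087161.00)
P4 → Central (d²=807592961.00)
P5 → Mid (d²=283877285.00)

Inner, Lower, North, Central, Mid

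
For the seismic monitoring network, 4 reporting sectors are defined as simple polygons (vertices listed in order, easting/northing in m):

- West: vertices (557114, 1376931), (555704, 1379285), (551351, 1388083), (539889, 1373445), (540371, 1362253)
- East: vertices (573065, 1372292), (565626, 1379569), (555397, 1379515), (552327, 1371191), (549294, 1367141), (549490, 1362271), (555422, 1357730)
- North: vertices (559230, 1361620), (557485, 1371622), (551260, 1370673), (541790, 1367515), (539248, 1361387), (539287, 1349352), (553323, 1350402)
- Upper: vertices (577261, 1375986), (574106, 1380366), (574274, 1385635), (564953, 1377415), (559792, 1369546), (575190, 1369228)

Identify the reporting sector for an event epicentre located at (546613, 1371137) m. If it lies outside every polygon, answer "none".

Cast a ray rightward from (546613, 1371137). For each polygon, the edges (by vertex number in listed order) whose endpoints lie on opposite sides of northing = 1371137, where each meets that height, and whether that is right or left of the point:
West: 4–5 at easting≈539988.4 (left), 5–1 at easting≈550504.9 (right) → 1 crossing.
East: 4–5 at easting≈552286.6 (right), 7–1 at easting≈571665.6 (right) → 2 crossings.
North: 1–2 at easting≈557569.6 (right), 2–3 at easting≈554303.6 (right) → 2 crossings.
Upper: 4–5 at easting≈560835.5 (right), 6–1 at easting≈575775.0 (right) → 2 crossings.
Only West has an odd count, so the point is inside West.

West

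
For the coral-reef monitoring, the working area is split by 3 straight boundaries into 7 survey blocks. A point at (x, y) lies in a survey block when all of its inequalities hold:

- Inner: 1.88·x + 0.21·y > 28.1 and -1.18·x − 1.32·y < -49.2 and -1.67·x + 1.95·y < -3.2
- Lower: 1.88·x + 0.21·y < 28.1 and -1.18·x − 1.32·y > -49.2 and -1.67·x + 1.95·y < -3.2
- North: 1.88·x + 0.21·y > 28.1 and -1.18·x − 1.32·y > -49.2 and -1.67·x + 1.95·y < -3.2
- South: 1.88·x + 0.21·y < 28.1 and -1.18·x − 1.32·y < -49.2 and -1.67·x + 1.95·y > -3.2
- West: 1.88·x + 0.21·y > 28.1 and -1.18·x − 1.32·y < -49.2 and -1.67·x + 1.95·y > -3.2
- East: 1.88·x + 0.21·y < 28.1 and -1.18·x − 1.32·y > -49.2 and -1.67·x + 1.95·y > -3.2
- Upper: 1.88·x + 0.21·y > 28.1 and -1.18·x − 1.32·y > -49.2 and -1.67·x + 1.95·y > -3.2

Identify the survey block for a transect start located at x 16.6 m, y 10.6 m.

1.88·16.6 + 0.21·10.6 = 33.434, which is > 28.1
-1.18·16.6 − 1.32·10.6 = -33.580, which is > -49.2
-1.67·16.6 + 1.95·10.6 = -7.052, which is < -3.2
This sign pattern matches North.

North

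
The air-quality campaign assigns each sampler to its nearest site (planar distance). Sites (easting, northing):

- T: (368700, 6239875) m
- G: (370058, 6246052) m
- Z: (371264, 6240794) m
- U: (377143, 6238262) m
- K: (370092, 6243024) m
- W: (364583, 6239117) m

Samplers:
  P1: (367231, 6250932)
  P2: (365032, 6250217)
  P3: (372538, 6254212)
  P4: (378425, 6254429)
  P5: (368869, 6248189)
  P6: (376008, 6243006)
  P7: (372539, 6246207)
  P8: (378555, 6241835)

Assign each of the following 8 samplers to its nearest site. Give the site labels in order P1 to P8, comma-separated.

G, G, G, G, G, U, G, U

P1 → G (d²=31806329.00)
P2 → G (d²=42607901.00)
P3 → G (d²=72736000.00)
P4 → G (d²=140180818.00)
P5 → G (d²=5980490.00)
P6 → U (d²=23793761.00)
P7 → G (d²=6179386.00)
P8 → U (d²=14760073.00)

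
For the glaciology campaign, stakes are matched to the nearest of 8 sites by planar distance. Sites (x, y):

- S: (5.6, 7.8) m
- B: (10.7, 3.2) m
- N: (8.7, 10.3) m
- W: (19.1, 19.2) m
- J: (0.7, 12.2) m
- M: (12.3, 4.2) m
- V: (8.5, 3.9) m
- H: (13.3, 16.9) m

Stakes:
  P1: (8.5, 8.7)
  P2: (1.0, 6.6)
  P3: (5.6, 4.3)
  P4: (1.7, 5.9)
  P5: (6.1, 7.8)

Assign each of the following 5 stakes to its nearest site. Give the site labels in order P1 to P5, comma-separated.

N, S, V, S, S

P1 → N (d²=2.60)
P2 → S (d²=22.60)
P3 → V (d²=8.57)
P4 → S (d²=18.82)
P5 → S (d²=0.25)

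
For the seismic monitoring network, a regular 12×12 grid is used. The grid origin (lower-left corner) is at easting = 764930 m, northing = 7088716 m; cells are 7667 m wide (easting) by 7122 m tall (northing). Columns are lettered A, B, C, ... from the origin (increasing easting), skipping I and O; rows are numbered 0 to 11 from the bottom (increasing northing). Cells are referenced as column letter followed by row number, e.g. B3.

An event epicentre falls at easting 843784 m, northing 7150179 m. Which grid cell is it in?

Column index: ⌊(843784 − 764930) / 7667⌋ = ⌊10.285⌋ = 10 → column L
Row offset from origin: ⌊(7150179 − 7088716) / 7122⌋ = ⌊8.630⌋ = 8 → row 8

L8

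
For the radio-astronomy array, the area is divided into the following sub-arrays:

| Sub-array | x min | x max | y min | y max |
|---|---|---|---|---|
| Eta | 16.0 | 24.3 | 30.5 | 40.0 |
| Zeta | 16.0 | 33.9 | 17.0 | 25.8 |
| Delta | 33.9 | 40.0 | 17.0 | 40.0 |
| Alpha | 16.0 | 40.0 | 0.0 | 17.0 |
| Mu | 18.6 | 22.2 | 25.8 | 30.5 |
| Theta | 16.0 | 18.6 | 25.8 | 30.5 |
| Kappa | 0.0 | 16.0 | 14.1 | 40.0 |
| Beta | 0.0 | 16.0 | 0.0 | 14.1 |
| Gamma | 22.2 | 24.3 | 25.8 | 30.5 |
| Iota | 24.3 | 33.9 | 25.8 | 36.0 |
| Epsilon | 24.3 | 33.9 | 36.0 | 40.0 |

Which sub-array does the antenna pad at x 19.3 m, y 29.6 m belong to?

The point has x = 19.3 and y = 29.6.
Only Mu satisfies 18.6 ≤ x ≤ 22.2 and 25.8 ≤ y ≤ 30.5.

Mu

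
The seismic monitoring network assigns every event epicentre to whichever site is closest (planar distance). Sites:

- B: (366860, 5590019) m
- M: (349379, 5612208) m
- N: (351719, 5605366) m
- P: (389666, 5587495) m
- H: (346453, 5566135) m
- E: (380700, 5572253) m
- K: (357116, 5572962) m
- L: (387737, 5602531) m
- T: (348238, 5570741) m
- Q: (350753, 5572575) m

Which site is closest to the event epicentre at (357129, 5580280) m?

K

Squared distances to each site:
B: 189540482.000; M: 1079459684.000; N: 658575496.000; P: 1110712594.000; H: 314058001.000; E: 620024770.000; K: 53553293.000; L: 1431956665.000; T: 170042402.000; Q: 100020401.000.
Minimum at K.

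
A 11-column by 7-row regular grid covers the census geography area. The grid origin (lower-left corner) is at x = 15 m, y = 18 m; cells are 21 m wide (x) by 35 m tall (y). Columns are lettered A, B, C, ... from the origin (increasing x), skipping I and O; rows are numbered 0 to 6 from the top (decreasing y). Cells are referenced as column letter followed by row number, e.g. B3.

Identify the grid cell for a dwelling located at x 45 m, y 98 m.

B4

Column index: ⌊(45 − 15) / 21⌋ = ⌊1.429⌋ = 1 → column B
Row offset from origin: ⌊(98 − 18) / 35⌋ = ⌊2.286⌋ = 2 → row 4 (counted from top)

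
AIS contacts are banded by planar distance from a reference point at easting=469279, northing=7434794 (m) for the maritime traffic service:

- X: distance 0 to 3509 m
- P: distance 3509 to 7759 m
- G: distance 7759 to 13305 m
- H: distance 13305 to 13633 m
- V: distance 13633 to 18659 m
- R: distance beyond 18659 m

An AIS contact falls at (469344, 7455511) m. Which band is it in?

R

Distance = √((469344−469279)² + (7455511−7434794)²) = √(4225.000 + 429194089.000) = 20717.102 m.
18659 ≤ 20717.102 < ∞ → R.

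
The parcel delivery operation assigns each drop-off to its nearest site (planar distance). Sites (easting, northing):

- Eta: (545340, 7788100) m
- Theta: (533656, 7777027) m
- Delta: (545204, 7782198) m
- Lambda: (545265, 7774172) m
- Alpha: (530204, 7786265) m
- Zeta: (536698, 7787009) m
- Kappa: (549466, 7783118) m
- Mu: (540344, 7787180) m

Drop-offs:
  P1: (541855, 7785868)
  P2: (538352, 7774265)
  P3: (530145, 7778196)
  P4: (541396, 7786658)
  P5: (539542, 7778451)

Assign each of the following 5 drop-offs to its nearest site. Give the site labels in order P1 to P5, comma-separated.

Mu, Theta, Theta, Mu, Theta

P1 → Mu (d²=4004465.00)
P2 → Theta (d²=29681060.00)
P3 → Theta (d²=13693682.00)
P4 → Mu (d²=1379188.00)
P5 → Theta (d²=36672772.00)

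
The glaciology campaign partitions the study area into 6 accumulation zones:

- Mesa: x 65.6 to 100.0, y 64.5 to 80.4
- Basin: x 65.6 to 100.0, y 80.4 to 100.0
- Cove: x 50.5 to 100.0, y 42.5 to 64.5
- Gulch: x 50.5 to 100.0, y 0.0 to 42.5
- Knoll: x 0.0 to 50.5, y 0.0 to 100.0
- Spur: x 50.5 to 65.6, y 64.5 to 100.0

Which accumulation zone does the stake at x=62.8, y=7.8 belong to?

The point has x = 62.8 and y = 7.8.
Only Gulch satisfies 50.5 ≤ x ≤ 100.0 and 0.0 ≤ y ≤ 42.5.

Gulch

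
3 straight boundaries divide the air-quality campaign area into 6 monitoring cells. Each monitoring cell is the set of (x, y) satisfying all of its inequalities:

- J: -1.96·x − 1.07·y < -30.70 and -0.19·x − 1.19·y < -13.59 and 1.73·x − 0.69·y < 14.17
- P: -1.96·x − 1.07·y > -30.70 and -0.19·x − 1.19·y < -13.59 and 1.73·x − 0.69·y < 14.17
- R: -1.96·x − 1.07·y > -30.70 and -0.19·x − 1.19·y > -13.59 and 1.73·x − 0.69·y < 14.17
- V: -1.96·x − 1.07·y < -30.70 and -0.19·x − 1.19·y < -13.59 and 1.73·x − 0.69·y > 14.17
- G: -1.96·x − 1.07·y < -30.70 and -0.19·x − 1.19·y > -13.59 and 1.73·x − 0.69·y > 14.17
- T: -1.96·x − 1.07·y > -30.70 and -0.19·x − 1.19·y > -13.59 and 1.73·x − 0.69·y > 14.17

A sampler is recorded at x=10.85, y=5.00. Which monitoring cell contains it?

-1.96·10.85 − 1.07·5.00 = -26.616, which is > -30.70
-0.19·10.85 − 1.19·5.00 = -8.011, which is > -13.59
1.73·10.85 − 0.69·5.00 = 15.320, which is > 14.17
This sign pattern matches T.

T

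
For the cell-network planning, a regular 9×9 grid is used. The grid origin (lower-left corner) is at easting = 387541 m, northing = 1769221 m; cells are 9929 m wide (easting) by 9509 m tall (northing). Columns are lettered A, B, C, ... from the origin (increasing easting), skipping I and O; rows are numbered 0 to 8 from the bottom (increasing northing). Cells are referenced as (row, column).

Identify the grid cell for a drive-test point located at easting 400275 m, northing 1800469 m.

Column index: ⌊(400275 − 387541) / 9929⌋ = ⌊1.283⌋ = 1 → column B
Row offset from origin: ⌊(1800469 − 1769221) / 9509⌋ = ⌊3.286⌋ = 3 → row 3

(3, B)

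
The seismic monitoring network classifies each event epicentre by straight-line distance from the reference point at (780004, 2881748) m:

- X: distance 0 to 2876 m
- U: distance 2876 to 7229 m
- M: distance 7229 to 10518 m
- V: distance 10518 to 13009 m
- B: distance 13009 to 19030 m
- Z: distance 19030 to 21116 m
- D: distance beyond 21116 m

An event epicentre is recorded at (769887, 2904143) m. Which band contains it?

Distance = √((769887−780004)² + (2904143−2881748)²) = √(102353689.000 + 501536025.000) = 24574.168 m.
21116 ≤ 24574.168 < ∞ → D.

D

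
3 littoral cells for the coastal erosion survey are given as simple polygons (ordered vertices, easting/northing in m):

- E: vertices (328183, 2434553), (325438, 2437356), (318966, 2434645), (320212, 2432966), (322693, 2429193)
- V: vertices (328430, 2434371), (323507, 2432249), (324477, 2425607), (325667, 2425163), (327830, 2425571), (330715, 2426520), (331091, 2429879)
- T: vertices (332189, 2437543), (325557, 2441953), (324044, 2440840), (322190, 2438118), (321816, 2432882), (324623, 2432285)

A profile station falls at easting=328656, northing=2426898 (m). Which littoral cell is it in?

V

Cast a ray rightward from (328656, 2426898). For each polygon, the edges (by vertex number in listed order) whose endpoints lie on opposite sides of northing = 2426898, where each meets that height, and whether that is right or left of the point:
E: no edge straddles that height → 0 crossings.
V: 2–3 at easting≈324288.5 (left), 6–7 at easting≈330757.3 (right) → 1 crossing.
T: no edge straddles that height → 0 crossings.
Only V has an odd count, so the point is inside V.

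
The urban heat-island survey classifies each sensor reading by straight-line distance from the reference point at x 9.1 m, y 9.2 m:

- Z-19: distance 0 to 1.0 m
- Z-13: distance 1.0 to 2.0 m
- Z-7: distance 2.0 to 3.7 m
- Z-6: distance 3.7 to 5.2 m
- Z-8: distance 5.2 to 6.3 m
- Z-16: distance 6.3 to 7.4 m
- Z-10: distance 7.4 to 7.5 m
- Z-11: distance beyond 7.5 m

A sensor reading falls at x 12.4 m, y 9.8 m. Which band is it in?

Z-7

Distance = √((12.4−9.1)² + (9.8−9.2)²) = √(10.890 + 0.360) = 3.354 m.
2.0 ≤ 3.354 < 3.7 → Z-7.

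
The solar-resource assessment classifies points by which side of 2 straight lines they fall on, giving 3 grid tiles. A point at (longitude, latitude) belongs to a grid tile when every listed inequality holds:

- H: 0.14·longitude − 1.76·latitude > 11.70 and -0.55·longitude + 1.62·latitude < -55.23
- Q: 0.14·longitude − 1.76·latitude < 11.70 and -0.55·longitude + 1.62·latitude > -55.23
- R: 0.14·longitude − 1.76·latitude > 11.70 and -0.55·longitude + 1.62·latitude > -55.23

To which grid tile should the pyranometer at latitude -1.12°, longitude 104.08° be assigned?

0.14·104.08 − 1.76·-1.12 = 16.542, which is > 11.70
-0.55·104.08 + 1.62·-1.12 = -59.058, which is < -55.23
This sign pattern matches H.

H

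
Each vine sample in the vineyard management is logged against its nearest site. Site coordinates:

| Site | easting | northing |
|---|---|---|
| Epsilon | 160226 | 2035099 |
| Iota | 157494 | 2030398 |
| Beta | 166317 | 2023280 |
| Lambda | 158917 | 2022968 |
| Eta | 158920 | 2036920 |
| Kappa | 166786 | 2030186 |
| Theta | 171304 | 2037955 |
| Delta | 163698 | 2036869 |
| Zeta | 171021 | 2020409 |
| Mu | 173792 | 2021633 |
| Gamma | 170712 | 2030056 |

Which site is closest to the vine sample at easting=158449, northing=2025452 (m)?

Squared distances to each site:
Epsilon: 96222338.000; Iota: 25374941.000; Beta: 66623008.000; Lambda: 6389280.000; Eta: 131736865.000; Kappa: 91916325.000; Theta: 321576034.000; Delta: 157899890.000; Zeta: 183487033.000; Mu: 249992410.000; Gamma: 171577985.000.
Minimum at Lambda.

Lambda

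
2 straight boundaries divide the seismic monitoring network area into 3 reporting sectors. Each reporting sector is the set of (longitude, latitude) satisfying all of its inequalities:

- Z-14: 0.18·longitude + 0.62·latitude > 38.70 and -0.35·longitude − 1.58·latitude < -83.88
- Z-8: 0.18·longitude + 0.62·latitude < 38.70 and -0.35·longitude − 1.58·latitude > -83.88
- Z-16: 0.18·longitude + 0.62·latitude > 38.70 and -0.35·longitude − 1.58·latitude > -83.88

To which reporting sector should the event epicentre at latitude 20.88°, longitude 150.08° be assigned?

0.18·150.08 + 0.62·20.88 = 39.960, which is > 38.70
-0.35·150.08 − 1.58·20.88 = -85.518, which is < -83.88
This sign pattern matches Z-14.

Z-14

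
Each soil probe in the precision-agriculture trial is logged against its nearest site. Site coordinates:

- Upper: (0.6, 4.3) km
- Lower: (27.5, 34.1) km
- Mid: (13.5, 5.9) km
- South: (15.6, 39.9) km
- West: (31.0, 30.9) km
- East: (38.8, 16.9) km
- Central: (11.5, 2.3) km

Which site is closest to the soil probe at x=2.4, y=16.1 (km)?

Upper

Squared distances to each site:
Upper: 142.480; Lower: 954.010; Mid: 227.250; South: 740.680; West: 1037.000; East: 1325.600; Central: 273.250.
Minimum at Upper.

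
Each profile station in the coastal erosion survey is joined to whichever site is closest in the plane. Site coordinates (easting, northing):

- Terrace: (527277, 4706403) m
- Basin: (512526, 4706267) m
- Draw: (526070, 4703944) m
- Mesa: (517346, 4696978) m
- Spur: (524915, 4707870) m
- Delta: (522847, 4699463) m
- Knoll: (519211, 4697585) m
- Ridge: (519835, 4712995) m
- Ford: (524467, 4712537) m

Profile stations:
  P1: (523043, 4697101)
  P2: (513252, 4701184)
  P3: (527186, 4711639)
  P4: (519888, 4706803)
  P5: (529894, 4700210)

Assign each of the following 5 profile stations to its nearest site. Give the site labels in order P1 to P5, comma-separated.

Delta, Basin, Ford, Spur, Draw

P1 → Delta (d²=5617460.00)
P2 → Basin (d²=26363965.00)
P3 → Ford (d²=8199365.00)
P4 → Spur (d²=26409218.00)
P5 → Draw (d²=28565732.00)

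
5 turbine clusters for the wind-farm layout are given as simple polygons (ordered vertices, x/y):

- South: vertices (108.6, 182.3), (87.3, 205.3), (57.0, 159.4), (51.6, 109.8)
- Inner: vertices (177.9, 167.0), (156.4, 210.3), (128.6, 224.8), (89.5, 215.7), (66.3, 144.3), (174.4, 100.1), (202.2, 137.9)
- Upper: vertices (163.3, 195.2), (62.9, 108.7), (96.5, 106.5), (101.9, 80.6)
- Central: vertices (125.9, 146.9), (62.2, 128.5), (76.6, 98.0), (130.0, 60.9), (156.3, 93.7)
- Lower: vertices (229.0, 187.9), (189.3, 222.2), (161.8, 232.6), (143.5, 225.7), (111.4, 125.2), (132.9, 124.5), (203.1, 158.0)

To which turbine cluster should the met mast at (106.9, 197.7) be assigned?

Cast a ray rightward from (106.9, 197.7). For each polygon, the edges (by vertex number in listed order) whose endpoints lie on opposite sides of y = 197.7, where each meets that height, and whether that is right or left of the point:
South: 1–2 at x≈94.34 (left), 2–3 at x≈82.28 (left) → 0 crossings.
Inner: 1–2 at x≈162.66 (right), 4–5 at x≈83.65 (left) → 1 crossing.
Upper: no edge straddles that height → 0 crossings.
Central: no edge straddles that height → 0 crossings.
Lower: 1–2 at x≈217.66 (right), 4–5 at x≈134.56 (right) → 2 crossings.
Only Inner has an odd count, so the point is inside Inner.

Inner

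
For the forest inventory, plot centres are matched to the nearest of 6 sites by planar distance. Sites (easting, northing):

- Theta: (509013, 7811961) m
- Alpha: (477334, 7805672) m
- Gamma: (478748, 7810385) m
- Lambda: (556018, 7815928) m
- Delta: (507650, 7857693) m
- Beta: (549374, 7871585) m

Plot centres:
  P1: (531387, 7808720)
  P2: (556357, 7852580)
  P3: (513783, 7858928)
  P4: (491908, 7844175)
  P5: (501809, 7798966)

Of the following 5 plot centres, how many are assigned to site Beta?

P1 → Theta
P2 → Beta
P3 → Delta
P4 → Delta
P5 → Theta
1 of the 5 goes to Beta.

1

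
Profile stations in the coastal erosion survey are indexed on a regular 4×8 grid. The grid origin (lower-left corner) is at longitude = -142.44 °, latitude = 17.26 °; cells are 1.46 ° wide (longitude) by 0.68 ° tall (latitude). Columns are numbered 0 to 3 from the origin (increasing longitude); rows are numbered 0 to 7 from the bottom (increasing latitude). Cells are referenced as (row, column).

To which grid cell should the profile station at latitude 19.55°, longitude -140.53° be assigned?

(3, 1)

Column index: ⌊(-140.53 − -142.44) / 1.46⌋ = ⌊1.308⌋ = 1
Row offset from origin: ⌊(19.55 − 17.26) / 0.68⌋ = ⌊3.368⌋ = 3 → row 3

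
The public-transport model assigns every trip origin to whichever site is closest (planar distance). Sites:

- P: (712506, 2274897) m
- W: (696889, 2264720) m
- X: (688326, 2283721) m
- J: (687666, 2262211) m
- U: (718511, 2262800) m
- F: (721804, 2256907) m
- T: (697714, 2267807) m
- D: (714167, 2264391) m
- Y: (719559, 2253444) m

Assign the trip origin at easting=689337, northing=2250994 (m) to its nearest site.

J

Squared distances to each site:
P: 1108155970.000; W: 245435780.000; X: 1072078650.000; J: 128613330.000; U: 990503912.000; F: 1089069658.000; T: 352851098.000; D: 796008509.000; Y: 919371784.000.
Minimum at J.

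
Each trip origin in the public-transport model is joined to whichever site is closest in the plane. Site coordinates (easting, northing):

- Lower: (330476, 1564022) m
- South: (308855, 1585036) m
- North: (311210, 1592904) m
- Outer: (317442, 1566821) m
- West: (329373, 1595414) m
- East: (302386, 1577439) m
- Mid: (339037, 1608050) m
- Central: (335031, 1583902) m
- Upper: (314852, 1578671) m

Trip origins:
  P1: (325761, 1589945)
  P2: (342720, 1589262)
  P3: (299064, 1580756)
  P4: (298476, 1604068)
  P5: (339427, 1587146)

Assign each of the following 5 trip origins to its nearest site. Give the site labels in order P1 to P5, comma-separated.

P1 → West (d²=42956505.00)
P2 → Central (d²=87850321.00)
P3 → East (d²=22038173.00)
P4 → North (d²=286789652.00)
P5 → Central (d²=29848352.00)

West, Central, East, North, Central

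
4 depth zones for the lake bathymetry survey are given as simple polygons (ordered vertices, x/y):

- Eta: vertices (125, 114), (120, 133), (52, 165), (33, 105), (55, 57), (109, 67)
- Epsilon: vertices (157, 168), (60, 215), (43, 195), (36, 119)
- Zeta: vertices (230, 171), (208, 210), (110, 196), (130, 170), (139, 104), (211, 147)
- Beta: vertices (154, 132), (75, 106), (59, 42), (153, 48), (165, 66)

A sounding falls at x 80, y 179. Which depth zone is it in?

Cast a ray rightward from (80, 179). For each polygon, the edges (by vertex number in listed order) whose endpoints lie on opposite sides of y = 179, where each meets that height, and whether that is right or left of the point:
Eta: no edge straddles that height → 0 crossings.
Epsilon: 1–2 at x≈134.3 (right), 3–4 at x≈41.5 (left) → 1 crossing.
Zeta: 1–2 at x≈225.5 (right), 3–4 at x≈123.1 (right) → 2 crossings.
Beta: no edge straddles that height → 0 crossings.
Only Epsilon has an odd count, so the point is inside Epsilon.

Epsilon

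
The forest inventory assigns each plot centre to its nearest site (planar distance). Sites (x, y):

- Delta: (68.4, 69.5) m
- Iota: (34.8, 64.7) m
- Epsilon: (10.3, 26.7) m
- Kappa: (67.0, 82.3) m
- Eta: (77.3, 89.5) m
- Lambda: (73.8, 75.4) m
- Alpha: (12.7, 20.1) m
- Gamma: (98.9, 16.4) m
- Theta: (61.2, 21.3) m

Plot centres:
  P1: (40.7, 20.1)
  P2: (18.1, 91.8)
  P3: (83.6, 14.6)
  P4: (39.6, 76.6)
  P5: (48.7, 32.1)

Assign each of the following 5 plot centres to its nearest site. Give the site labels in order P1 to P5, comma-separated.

Theta, Iota, Gamma, Iota, Theta

P1 → Theta (d²=421.69)
P2 → Iota (d²=1013.30)
P3 → Gamma (d²=237.33)
P4 → Iota (d²=164.65)
P5 → Theta (d²=272.89)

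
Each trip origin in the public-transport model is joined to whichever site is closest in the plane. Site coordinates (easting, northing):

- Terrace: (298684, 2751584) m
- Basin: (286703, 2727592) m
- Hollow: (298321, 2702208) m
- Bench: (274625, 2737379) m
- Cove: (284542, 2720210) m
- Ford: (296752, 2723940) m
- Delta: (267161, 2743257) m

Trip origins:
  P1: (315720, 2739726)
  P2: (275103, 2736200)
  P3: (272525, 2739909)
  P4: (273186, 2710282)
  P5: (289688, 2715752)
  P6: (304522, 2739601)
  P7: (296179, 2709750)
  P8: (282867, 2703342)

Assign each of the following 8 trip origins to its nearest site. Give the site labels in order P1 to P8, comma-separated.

P1 → Terrace (d²=430837460.00)
P2 → Bench (d²=1618525.00)
P3 → Bench (d²=10810900.00)
P4 → Cove (d²=227523920.00)
P5 → Cove (d²=46355080.00)
P6 → Terrace (d²=177674533.00)
P7 → Hollow (d²=61469928.00)
P8 → Hollow (d²=240112072.00)

Terrace, Bench, Bench, Cove, Cove, Terrace, Hollow, Hollow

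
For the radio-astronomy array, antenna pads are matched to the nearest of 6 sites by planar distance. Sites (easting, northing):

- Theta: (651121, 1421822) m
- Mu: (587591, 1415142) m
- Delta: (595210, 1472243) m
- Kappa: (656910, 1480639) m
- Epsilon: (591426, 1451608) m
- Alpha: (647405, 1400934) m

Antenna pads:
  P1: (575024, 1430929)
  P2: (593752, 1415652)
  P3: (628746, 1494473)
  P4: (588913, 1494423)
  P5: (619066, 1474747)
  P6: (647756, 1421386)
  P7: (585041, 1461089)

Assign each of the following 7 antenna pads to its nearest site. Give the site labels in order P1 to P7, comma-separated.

P1 → Mu (d²=407158858.00)
P2 → Mu (d²=38218021.00)
P3 → Kappa (d²=984590452.00)
P4 → Delta (d²=531604609.00)
P5 → Delta (d²=575378752.00)
P6 → Theta (d²=11513321.00)
P7 → Epsilon (d²=130657586.00)

Mu, Mu, Kappa, Delta, Delta, Theta, Epsilon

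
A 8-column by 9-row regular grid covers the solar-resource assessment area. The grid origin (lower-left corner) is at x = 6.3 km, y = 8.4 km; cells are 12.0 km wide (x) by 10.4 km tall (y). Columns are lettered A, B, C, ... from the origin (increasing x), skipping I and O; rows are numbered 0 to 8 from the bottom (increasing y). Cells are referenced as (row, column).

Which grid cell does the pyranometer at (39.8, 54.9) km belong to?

(4, C)

Column index: ⌊(39.8 − 6.3) / 12.0⌋ = ⌊2.792⌋ = 2 → column C
Row offset from origin: ⌊(54.9 − 8.4) / 10.4⌋ = ⌊4.471⌋ = 4 → row 4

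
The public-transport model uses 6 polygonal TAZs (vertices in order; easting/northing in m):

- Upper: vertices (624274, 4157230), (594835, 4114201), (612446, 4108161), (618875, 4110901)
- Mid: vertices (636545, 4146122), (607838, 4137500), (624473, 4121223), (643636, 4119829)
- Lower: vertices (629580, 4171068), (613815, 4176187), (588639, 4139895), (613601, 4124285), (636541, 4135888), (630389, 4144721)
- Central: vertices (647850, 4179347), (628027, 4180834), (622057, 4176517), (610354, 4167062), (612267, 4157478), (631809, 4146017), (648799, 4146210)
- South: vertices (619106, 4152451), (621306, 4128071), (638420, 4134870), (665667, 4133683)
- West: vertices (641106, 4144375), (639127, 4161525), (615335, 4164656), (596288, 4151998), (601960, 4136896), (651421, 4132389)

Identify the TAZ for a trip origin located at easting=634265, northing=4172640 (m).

Cast a ray rightward from (634265, 4172640). For each polygon, the edges (by vertex number in listed order) whose endpoints lie on opposite sides of northing = 4172640, where each meets that height, and whether that is right or left of the point:
Upper: no edge straddles that height → 0 crossings.
Mid: no edge straddles that height → 0 crossings.
Lower: 1–2 at easting≈624738.7 (left), 2–3 at easting≈611354.4 (left) → 0 crossings.
Central: 3–4 at easting≈617258.2 (left), 7–1 at easting≈648042.1 (right) → 1 crossing.
South: no edge straddles that height → 0 crossings.
West: no edge straddles that height → 0 crossings.
Only Central has an odd count, so the point is inside Central.

Central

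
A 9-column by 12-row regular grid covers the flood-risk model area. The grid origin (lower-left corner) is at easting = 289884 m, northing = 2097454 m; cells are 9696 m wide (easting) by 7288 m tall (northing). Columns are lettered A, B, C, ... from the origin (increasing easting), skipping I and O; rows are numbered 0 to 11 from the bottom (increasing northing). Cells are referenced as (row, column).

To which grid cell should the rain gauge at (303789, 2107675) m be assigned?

(1, B)

Column index: ⌊(303789 − 289884) / 9696⌋ = ⌊1.434⌋ = 1 → column B
Row offset from origin: ⌊(2107675 − 2097454) / 7288⌋ = ⌊1.402⌋ = 1 → row 1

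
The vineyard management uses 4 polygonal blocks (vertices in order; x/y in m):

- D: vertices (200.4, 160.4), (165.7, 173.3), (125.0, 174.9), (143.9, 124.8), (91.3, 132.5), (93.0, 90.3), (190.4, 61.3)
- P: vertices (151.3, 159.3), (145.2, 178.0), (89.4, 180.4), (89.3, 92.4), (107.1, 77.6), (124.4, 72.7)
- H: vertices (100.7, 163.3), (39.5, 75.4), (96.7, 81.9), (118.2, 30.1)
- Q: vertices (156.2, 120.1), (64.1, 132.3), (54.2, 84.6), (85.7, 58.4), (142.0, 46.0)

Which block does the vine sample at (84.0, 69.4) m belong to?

Q

Cast a ray rightward from (84.0, 69.4). For each polygon, the edges (by vertex number in listed order) whose endpoints lie on opposite sides of y = 69.4, where each meets that height, and whether that is right or left of the point:
D: 6–7 at x≈163.20 (right), 7–1 at x≈191.22 (right) → 2 crossings.
P: no edge straddles that height → 0 crossings.
H: 3–4 at x≈101.89 (right), 4–1 at x≈113.04 (right) → 2 crossings.
Q: 3–4 at x≈72.47 (left), 5–1 at x≈146.48 (right) → 1 crossing.
Only Q has an odd count, so the point is inside Q.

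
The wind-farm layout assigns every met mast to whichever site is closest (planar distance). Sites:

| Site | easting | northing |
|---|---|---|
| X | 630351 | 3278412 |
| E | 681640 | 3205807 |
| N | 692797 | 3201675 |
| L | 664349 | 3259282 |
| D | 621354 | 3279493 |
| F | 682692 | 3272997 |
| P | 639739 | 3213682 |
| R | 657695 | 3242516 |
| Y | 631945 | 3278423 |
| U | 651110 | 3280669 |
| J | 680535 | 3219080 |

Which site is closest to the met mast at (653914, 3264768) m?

L

Squared distances to each site:
X: 741373705.000; E: 4245130597.000; N: 5492614338.000; L: 138985421.000; D: 1276979225.000; F: 895889725.000; P: 2810710021.000; R: 509447465.000; Y: 669095986.000; U: 260704217.000; J: 2796070985.000.
Minimum at L.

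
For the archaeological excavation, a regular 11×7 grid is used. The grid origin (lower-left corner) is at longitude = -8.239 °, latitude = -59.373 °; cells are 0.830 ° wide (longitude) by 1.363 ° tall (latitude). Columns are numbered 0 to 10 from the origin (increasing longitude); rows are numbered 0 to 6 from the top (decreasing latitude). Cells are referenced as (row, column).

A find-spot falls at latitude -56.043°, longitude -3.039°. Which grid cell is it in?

(4, 6)

Column index: ⌊(-3.039 − -8.239) / 0.830⌋ = ⌊6.265⌋ = 6
Row offset from origin: ⌊(-56.043 − -59.373) / 1.363⌋ = ⌊2.443⌋ = 2 → row 4 (counted from top)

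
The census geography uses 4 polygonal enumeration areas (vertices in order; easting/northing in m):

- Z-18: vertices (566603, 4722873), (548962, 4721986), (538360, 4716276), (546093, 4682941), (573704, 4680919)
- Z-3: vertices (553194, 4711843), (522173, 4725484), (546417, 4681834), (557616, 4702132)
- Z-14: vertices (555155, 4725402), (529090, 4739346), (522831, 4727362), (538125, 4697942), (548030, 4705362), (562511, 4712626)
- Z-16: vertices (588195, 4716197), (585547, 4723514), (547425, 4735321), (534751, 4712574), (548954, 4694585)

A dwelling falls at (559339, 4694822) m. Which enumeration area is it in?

Z-18

Cast a ray rightward from (559339, 4694822). For each polygon, the edges (by vertex number in listed order) whose endpoints lie on opposite sides of northing = 4694822, where each meets that height, and whether that is right or left of the point:
Z-18: 3–4 at easting≈543336.9 (left), 5–1 at easting≈571350.8 (right) → 1 crossing.
Z-3: 2–3 at easting≈539203.2 (left), 3–4 at easting≈553582.9 (left) → 0 crossings.
Z-14: no edge straddles that height → 0 crossings.
Z-16: 4–5 at easting≈548766.9 (left), 5–1 at easting≈549384.3 (left) → 0 crossings.
Only Z-18 has an odd count, so the point is inside Z-18.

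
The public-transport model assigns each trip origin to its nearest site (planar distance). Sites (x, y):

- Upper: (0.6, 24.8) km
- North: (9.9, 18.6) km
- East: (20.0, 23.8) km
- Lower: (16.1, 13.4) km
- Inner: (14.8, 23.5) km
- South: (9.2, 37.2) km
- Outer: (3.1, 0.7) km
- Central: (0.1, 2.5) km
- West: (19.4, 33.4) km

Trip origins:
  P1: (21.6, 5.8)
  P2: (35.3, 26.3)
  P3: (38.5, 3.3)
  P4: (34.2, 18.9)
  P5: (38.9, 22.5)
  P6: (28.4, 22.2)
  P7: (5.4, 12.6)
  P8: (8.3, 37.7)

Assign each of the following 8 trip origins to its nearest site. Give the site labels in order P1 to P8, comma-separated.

Lower, East, Lower, East, East, East, North, South

P1 → Lower (d²=88.01)
P2 → East (d²=240.34)
P3 → Lower (d²=603.77)
P4 → East (d²=225.65)
P5 → East (d²=358.90)
P6 → East (d²=73.12)
P7 → North (d²=56.25)
P8 → South (d²=1.06)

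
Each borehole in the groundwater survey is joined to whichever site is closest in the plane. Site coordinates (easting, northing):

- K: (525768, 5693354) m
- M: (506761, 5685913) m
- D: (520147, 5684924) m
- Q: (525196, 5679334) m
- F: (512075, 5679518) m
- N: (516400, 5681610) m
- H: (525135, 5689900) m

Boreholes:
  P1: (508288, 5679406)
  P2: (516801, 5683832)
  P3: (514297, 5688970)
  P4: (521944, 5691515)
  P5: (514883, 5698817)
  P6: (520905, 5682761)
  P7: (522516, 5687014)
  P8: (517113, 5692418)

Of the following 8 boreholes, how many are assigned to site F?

1

P1 → F
P2 → N
P3 → D
P4 → H
P5 → K
P6 → D
P7 → D
P8 → D
1 of the 8 goes to F.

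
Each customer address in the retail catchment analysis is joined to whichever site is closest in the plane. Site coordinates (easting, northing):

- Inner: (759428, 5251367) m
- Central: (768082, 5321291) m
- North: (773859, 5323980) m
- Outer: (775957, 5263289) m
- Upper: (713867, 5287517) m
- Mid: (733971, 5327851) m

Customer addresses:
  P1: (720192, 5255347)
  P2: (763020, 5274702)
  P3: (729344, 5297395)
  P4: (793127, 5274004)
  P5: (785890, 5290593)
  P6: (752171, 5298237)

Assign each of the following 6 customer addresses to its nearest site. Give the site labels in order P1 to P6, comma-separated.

Upper, Outer, Upper, Outer, Outer, Central

P1 → Upper (d²=1074914525.00)
P2 → Outer (d²=297622538.00)
P3 → Upper (d²=337112413.00)
P4 → Outer (d²=409620125.00)
P5 → Outer (d²=844172905.00)
P6 → Central (d²=784646837.00)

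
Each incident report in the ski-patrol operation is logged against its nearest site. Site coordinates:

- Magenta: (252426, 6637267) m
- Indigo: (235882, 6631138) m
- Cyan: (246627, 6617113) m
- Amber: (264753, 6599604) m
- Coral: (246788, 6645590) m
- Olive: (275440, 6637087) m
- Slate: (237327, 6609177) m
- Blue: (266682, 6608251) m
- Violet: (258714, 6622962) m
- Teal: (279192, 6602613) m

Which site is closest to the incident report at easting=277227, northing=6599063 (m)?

Teal

Squared distances to each site:
Magenta: 2074635217.000; Indigo: 2738214650.000; Cyan: 1262162500.000; Amber: 155893357.000; Coral: 3091294450.000; Olive: 1449017945.000; Slate: 1694302996.000; Blue: 195616369.000; Violet: 913893370.000; Teal: 16463725.000.
Minimum at Teal.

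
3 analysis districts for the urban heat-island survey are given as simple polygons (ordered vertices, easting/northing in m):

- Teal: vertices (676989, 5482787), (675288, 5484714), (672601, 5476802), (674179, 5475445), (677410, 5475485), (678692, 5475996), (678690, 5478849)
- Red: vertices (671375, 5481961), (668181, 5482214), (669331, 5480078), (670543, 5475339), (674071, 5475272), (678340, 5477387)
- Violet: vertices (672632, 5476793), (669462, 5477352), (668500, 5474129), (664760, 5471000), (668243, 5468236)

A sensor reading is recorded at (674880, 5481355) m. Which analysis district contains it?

Cast a ray rightward from (674880, 5481355). For each polygon, the edges (by vertex number in listed order) whose endpoints lie on opposite sides of northing = 5481355, where each meets that height, and whether that is right or left of the point:
Teal: 2–3 at easting≈674147.2 (left), 7–1 at easting≈677607.5 (right) → 1 crossing.
Red: 2–3 at easting≈668643.5 (left), 6–1 at easting≈672297.8 (left) → 0 crossings.
Violet: no edge straddles that height → 0 crossings.
Only Teal has an odd count, so the point is inside Teal.

Teal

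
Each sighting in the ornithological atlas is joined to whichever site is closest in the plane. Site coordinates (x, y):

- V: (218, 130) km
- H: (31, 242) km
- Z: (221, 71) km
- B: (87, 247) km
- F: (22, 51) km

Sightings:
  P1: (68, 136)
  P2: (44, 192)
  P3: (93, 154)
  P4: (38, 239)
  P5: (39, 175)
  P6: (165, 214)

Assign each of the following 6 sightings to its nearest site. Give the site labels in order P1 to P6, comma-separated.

P1 → F (d²=9341.00)
P2 → H (d²=2669.00)
P3 → B (d²=8685.00)
P4 → H (d²=58.00)
P5 → H (d²=4553.00)
P6 → B (d²=7173.00)

F, H, B, H, H, B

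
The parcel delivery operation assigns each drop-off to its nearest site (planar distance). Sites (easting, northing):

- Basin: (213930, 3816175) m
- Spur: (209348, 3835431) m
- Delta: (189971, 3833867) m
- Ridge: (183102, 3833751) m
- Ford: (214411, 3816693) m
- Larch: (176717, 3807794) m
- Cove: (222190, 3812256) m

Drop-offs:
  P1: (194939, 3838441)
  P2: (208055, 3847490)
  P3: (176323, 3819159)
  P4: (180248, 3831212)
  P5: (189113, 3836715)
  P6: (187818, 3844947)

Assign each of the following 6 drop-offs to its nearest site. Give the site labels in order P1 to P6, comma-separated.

P1 → Delta (d²=45602500.00)
P2 → Spur (d²=147091330.00)
P3 → Larch (d²=129318461.00)
P4 → Ridge (d²=14591837.00)
P5 → Delta (d²=8847268.00)
P6 → Delta (d²=127401809.00)

Delta, Spur, Larch, Ridge, Delta, Delta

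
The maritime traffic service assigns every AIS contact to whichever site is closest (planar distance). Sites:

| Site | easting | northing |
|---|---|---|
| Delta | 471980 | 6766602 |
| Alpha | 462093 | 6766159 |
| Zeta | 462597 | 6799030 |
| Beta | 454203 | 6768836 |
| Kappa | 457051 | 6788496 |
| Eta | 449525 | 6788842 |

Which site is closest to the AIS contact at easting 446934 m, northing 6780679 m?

Squared distances to each site:
Delta: 825464045.000; Alpha: 440625681.000; Zeta: 582088770.000; Beta: 193095010.000; Kappa: 163459178.000; Eta: 73347850.000.
Minimum at Eta.

Eta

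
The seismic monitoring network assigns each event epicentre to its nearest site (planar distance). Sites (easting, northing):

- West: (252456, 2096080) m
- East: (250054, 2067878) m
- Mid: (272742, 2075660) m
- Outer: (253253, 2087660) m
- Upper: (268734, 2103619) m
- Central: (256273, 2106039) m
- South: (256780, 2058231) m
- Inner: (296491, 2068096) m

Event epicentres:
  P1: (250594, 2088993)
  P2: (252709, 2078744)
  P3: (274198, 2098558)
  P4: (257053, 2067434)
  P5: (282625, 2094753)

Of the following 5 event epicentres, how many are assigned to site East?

P1 → Outer
P2 → Outer
P3 → Upper
P4 → East
P5 → Upper
1 of the 5 goes to East.

1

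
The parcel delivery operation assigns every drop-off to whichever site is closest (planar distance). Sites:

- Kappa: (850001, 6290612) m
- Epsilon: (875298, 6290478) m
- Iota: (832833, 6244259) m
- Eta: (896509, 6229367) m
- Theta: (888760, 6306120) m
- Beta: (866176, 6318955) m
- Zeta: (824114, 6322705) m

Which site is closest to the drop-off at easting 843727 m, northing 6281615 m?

Kappa

Squared distances to each site:
Kappa: 120309085.000; Epsilon: 1075280810.000; Iota: 1514149972.000; Eta: 5515793028.000; Theta: 2628466114.000; Beta: 1898233201.000; Zeta: 2073057869.000.
Minimum at Kappa.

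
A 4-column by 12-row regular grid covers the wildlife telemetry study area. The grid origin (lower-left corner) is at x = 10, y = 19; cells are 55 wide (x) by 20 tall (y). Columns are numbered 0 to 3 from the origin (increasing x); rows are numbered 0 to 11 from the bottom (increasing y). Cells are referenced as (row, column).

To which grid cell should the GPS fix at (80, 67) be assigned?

Column index: ⌊(80 − 10) / 55⌋ = ⌊1.273⌋ = 1
Row offset from origin: ⌊(67 − 19) / 20⌋ = ⌊2.400⌋ = 2 → row 2

(2, 1)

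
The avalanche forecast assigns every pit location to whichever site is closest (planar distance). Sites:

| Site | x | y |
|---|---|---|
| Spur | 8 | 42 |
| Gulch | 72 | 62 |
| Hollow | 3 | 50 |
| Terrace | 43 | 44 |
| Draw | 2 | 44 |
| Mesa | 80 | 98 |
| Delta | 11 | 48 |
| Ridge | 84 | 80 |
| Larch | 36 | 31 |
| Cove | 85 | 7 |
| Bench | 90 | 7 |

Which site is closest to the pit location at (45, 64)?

Squared distances to each site:
Spur: 1853.000; Gulch: 733.000; Hollow: 1960.000; Terrace: 404.000; Draw: 2249.000; Mesa: 2381.000; Delta: 1412.000; Ridge: 1777.000; Larch: 1170.000; Cove: 4849.000; Bench: 5274.000.
Minimum at Terrace.

Terrace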